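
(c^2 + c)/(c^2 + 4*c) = (c + 1)/(c + 4)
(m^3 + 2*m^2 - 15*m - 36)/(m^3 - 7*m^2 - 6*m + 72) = (m + 3)/(m - 6)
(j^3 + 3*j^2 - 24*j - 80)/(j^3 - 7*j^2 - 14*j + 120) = (j + 4)/(j - 6)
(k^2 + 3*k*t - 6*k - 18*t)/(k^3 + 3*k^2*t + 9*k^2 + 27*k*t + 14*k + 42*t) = (k - 6)/(k^2 + 9*k + 14)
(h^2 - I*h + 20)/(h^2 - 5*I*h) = (h + 4*I)/h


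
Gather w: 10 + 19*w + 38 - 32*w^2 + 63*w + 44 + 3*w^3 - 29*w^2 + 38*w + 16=3*w^3 - 61*w^2 + 120*w + 108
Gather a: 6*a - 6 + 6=6*a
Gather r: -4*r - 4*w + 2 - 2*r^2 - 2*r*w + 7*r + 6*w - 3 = -2*r^2 + r*(3 - 2*w) + 2*w - 1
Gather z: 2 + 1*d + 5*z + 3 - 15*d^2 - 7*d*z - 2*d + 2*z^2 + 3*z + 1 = -15*d^2 - d + 2*z^2 + z*(8 - 7*d) + 6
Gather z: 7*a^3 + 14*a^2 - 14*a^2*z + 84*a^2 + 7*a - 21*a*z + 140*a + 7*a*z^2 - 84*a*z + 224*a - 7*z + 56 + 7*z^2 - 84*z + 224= 7*a^3 + 98*a^2 + 371*a + z^2*(7*a + 7) + z*(-14*a^2 - 105*a - 91) + 280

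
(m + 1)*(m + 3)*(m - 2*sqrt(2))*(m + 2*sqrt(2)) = m^4 + 4*m^3 - 5*m^2 - 32*m - 24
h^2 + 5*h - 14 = (h - 2)*(h + 7)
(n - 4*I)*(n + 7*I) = n^2 + 3*I*n + 28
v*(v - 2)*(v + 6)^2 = v^4 + 10*v^3 + 12*v^2 - 72*v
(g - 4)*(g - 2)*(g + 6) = g^3 - 28*g + 48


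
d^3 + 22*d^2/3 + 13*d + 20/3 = (d + 1)*(d + 4/3)*(d + 5)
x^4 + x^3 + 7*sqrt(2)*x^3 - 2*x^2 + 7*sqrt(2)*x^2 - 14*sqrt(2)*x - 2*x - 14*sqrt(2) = (x + 1)*(x - sqrt(2))*(x + sqrt(2))*(x + 7*sqrt(2))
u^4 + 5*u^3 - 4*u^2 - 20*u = u*(u - 2)*(u + 2)*(u + 5)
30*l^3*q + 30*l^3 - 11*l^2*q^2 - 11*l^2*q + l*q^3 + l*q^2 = (-6*l + q)*(-5*l + q)*(l*q + l)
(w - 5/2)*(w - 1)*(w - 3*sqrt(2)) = w^3 - 3*sqrt(2)*w^2 - 7*w^2/2 + 5*w/2 + 21*sqrt(2)*w/2 - 15*sqrt(2)/2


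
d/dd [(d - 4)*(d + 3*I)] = 2*d - 4 + 3*I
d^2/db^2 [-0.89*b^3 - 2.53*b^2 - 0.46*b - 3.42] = -5.34*b - 5.06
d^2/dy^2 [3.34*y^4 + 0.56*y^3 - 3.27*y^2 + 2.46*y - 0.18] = 40.08*y^2 + 3.36*y - 6.54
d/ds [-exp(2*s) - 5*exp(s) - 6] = (-2*exp(s) - 5)*exp(s)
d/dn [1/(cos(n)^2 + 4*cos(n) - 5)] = 2*(cos(n) + 2)*sin(n)/(cos(n)^2 + 4*cos(n) - 5)^2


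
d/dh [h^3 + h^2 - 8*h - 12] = 3*h^2 + 2*h - 8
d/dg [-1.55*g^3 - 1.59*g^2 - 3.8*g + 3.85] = -4.65*g^2 - 3.18*g - 3.8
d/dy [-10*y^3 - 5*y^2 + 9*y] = -30*y^2 - 10*y + 9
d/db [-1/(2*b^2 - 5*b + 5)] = (4*b - 5)/(2*b^2 - 5*b + 5)^2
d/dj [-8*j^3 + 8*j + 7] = 8 - 24*j^2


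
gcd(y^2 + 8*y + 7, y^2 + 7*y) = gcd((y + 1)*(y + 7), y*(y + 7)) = y + 7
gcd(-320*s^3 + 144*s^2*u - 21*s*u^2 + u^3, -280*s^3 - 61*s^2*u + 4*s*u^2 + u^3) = 8*s - u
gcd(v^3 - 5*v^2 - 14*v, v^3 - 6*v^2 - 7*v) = v^2 - 7*v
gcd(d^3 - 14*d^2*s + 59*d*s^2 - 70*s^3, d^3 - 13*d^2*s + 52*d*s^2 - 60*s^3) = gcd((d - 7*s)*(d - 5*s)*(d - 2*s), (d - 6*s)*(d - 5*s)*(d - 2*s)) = d^2 - 7*d*s + 10*s^2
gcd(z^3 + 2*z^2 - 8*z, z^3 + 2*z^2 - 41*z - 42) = 1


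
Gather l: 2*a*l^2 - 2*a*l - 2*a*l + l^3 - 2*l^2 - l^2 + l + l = l^3 + l^2*(2*a - 3) + l*(2 - 4*a)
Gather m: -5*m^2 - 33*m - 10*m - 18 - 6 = -5*m^2 - 43*m - 24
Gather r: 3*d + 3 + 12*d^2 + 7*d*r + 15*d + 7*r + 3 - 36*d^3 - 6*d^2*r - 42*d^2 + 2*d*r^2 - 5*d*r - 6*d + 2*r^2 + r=-36*d^3 - 30*d^2 + 12*d + r^2*(2*d + 2) + r*(-6*d^2 + 2*d + 8) + 6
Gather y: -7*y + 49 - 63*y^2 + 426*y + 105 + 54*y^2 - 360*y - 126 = -9*y^2 + 59*y + 28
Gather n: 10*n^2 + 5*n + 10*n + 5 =10*n^2 + 15*n + 5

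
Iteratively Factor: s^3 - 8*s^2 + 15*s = (s - 3)*(s^2 - 5*s) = (s - 5)*(s - 3)*(s)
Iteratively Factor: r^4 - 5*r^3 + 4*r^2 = (r - 4)*(r^3 - r^2) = r*(r - 4)*(r^2 - r) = r*(r - 4)*(r - 1)*(r)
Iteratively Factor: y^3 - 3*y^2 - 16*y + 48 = (y - 3)*(y^2 - 16) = (y - 4)*(y - 3)*(y + 4)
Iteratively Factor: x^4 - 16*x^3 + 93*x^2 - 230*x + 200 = (x - 5)*(x^3 - 11*x^2 + 38*x - 40) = (x - 5)*(x - 4)*(x^2 - 7*x + 10) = (x - 5)*(x - 4)*(x - 2)*(x - 5)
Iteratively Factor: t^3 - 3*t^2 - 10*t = (t - 5)*(t^2 + 2*t) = (t - 5)*(t + 2)*(t)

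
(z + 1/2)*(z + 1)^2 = z^3 + 5*z^2/2 + 2*z + 1/2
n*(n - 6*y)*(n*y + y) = n^3*y - 6*n^2*y^2 + n^2*y - 6*n*y^2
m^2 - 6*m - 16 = (m - 8)*(m + 2)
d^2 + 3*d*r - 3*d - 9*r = (d - 3)*(d + 3*r)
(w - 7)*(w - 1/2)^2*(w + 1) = w^4 - 7*w^3 - 3*w^2/4 + 11*w/2 - 7/4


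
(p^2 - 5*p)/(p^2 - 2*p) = (p - 5)/(p - 2)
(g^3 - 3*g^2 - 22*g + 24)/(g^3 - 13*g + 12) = (g - 6)/(g - 3)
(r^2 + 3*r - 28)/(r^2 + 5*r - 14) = (r - 4)/(r - 2)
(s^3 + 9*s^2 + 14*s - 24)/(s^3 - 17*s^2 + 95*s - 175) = (s^3 + 9*s^2 + 14*s - 24)/(s^3 - 17*s^2 + 95*s - 175)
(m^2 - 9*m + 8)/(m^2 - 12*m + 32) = (m - 1)/(m - 4)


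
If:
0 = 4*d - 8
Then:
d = 2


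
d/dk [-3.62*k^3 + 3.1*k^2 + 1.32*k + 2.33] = -10.86*k^2 + 6.2*k + 1.32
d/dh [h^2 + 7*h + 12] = 2*h + 7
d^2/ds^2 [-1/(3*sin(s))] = (sin(s)^2 - 2)/(3*sin(s)^3)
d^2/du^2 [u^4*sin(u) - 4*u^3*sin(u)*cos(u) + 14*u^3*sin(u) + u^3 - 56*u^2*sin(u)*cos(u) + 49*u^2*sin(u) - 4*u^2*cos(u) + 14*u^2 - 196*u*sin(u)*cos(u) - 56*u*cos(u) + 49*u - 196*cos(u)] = -u^4*sin(u) - 14*u^3*sin(u) + 8*u^3*sin(2*u) + 8*u^3*cos(u) - 37*u^2*sin(u) + 112*u^2*sin(2*u) + 88*u^2*cos(u) - 24*u^2*cos(2*u) + 100*u*sin(u) + 380*u*sin(2*u) + 252*u*cos(u) - 224*u*cos(2*u) + 6*u + 210*sin(u) - 56*sin(2*u) + 188*cos(u) - 392*cos(2*u) + 28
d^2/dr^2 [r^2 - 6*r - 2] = 2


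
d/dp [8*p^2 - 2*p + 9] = 16*p - 2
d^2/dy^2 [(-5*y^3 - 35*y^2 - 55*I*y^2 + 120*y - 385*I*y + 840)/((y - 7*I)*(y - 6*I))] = (y^3*(2940 - 1680*I) + y^2*(-3780 - 30240*I) + y*(-22680 - 162540*I) - 757260 - 325080*I)/(y^6 - 39*I*y^5 - 633*y^4 + 5473*I*y^3 + 26586*y^2 - 68796*I*y - 74088)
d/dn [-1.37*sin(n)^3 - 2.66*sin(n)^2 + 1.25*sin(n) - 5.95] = (-4.11*sin(n)^2 - 5.32*sin(n) + 1.25)*cos(n)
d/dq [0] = 0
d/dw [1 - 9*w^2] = -18*w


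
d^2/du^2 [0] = 0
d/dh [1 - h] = -1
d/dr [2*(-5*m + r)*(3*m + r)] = -4*m + 4*r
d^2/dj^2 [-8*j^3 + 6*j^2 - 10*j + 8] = 12 - 48*j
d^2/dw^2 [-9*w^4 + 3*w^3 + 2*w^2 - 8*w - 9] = -108*w^2 + 18*w + 4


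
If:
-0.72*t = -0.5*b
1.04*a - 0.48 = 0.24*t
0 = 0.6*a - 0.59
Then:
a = 0.98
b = 3.26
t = 2.26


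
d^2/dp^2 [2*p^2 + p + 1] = 4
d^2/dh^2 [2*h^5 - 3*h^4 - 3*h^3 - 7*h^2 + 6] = 40*h^3 - 36*h^2 - 18*h - 14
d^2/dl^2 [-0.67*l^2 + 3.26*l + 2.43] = -1.34000000000000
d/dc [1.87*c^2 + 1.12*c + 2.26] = 3.74*c + 1.12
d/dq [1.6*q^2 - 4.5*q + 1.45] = 3.2*q - 4.5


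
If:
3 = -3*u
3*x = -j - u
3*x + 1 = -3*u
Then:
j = -1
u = -1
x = 2/3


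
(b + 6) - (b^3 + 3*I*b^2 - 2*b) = -b^3 - 3*I*b^2 + 3*b + 6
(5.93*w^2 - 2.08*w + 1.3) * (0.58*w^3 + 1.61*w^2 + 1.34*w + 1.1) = 3.4394*w^5 + 8.3409*w^4 + 5.3514*w^3 + 5.8288*w^2 - 0.546*w + 1.43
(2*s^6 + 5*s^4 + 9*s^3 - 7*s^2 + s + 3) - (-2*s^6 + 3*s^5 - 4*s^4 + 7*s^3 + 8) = 4*s^6 - 3*s^5 + 9*s^4 + 2*s^3 - 7*s^2 + s - 5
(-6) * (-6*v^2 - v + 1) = 36*v^2 + 6*v - 6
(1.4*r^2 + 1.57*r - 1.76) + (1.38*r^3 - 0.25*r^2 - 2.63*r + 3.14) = 1.38*r^3 + 1.15*r^2 - 1.06*r + 1.38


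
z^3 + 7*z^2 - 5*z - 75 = (z - 3)*(z + 5)^2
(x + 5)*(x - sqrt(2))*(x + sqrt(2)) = x^3 + 5*x^2 - 2*x - 10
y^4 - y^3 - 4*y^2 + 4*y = y*(y - 2)*(y - 1)*(y + 2)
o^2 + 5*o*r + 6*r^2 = (o + 2*r)*(o + 3*r)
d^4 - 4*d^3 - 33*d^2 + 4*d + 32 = (d - 8)*(d - 1)*(d + 1)*(d + 4)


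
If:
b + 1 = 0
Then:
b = -1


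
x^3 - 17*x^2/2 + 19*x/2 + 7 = (x - 7)*(x - 2)*(x + 1/2)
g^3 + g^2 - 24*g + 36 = (g - 3)*(g - 2)*(g + 6)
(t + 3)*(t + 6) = t^2 + 9*t + 18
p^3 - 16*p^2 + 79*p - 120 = (p - 8)*(p - 5)*(p - 3)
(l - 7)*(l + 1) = l^2 - 6*l - 7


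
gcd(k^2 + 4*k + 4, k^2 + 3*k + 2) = k + 2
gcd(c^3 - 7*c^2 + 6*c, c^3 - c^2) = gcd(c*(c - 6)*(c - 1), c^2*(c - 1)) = c^2 - c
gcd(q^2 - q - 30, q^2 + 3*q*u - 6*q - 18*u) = q - 6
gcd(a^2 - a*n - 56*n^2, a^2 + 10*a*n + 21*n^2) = a + 7*n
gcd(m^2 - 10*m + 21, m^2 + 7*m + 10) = 1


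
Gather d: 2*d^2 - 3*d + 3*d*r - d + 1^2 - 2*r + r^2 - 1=2*d^2 + d*(3*r - 4) + r^2 - 2*r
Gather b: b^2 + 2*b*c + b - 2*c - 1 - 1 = b^2 + b*(2*c + 1) - 2*c - 2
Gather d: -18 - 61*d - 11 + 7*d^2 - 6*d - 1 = 7*d^2 - 67*d - 30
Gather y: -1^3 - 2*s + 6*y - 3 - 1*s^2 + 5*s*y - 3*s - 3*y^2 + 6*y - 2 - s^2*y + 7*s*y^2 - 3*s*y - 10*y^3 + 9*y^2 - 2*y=-s^2 - 5*s - 10*y^3 + y^2*(7*s + 6) + y*(-s^2 + 2*s + 10) - 6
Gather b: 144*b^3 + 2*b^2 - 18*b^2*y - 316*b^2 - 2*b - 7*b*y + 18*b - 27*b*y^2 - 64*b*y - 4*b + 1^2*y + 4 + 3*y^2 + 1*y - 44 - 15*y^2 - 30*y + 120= 144*b^3 + b^2*(-18*y - 314) + b*(-27*y^2 - 71*y + 12) - 12*y^2 - 28*y + 80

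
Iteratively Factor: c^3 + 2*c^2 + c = (c + 1)*(c^2 + c) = (c + 1)^2*(c)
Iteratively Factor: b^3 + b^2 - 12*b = (b)*(b^2 + b - 12) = b*(b + 4)*(b - 3)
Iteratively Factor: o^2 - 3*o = (o - 3)*(o)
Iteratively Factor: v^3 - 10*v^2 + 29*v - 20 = (v - 4)*(v^2 - 6*v + 5) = (v - 5)*(v - 4)*(v - 1)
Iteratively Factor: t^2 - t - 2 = (t + 1)*(t - 2)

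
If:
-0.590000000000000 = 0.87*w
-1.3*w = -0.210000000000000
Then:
No Solution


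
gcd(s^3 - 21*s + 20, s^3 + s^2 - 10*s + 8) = s - 1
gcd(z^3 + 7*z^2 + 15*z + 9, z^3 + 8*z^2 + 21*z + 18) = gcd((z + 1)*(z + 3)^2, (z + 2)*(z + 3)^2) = z^2 + 6*z + 9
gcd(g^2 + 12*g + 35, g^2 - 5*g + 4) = 1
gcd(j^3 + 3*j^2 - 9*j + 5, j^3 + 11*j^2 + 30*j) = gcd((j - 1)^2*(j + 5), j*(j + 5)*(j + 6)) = j + 5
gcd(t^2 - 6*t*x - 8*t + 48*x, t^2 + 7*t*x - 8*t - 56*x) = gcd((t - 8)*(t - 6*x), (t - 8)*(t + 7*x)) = t - 8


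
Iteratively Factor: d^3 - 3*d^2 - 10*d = (d)*(d^2 - 3*d - 10) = d*(d - 5)*(d + 2)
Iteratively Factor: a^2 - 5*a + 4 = (a - 4)*(a - 1)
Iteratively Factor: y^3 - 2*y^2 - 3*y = (y + 1)*(y^2 - 3*y) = (y - 3)*(y + 1)*(y)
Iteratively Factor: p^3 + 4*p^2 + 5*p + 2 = (p + 2)*(p^2 + 2*p + 1) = (p + 1)*(p + 2)*(p + 1)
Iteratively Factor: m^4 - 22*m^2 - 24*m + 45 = (m - 5)*(m^3 + 5*m^2 + 3*m - 9) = (m - 5)*(m + 3)*(m^2 + 2*m - 3) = (m - 5)*(m - 1)*(m + 3)*(m + 3)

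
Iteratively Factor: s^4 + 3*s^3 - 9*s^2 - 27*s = (s + 3)*(s^3 - 9*s) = s*(s + 3)*(s^2 - 9) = s*(s - 3)*(s + 3)*(s + 3)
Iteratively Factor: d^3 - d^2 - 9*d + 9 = (d - 3)*(d^2 + 2*d - 3) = (d - 3)*(d + 3)*(d - 1)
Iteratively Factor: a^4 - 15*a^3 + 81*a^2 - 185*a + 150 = (a - 3)*(a^3 - 12*a^2 + 45*a - 50) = (a - 5)*(a - 3)*(a^2 - 7*a + 10) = (a - 5)*(a - 3)*(a - 2)*(a - 5)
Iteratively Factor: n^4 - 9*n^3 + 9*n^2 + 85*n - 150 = (n + 3)*(n^3 - 12*n^2 + 45*n - 50) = (n - 5)*(n + 3)*(n^2 - 7*n + 10) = (n - 5)^2*(n + 3)*(n - 2)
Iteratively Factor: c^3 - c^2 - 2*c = (c + 1)*(c^2 - 2*c) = c*(c + 1)*(c - 2)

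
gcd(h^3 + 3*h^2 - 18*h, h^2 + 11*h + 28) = 1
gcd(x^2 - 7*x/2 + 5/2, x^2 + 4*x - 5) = x - 1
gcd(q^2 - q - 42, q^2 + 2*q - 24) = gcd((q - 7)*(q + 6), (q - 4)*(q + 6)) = q + 6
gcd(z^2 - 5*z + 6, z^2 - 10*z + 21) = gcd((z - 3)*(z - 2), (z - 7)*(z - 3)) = z - 3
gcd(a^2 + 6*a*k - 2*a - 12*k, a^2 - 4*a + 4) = a - 2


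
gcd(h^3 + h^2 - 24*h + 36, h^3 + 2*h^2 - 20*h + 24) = h^2 + 4*h - 12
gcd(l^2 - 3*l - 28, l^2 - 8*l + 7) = l - 7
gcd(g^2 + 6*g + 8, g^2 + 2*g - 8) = g + 4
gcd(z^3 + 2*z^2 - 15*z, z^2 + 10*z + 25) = z + 5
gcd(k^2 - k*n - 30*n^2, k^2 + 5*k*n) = k + 5*n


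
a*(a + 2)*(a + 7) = a^3 + 9*a^2 + 14*a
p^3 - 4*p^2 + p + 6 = (p - 3)*(p - 2)*(p + 1)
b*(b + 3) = b^2 + 3*b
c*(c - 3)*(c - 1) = c^3 - 4*c^2 + 3*c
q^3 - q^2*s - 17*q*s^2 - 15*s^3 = (q - 5*s)*(q + s)*(q + 3*s)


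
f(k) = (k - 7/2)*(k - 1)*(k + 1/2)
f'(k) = (k - 7/2)*(k - 1) + (k - 7/2)*(k + 1/2) + (k - 1)*(k + 1/2) = 3*k^2 - 8*k + 5/4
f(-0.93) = -3.68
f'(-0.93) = 11.28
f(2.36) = -4.43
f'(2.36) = -0.92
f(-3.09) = -69.81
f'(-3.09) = 54.61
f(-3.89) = -122.50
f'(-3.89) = 77.77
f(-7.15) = -577.20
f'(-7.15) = 211.82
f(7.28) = 184.68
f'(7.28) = 102.01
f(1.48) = -1.92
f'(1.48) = -4.02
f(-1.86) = -20.85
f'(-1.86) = 26.51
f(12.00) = 1168.75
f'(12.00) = 337.25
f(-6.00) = -365.75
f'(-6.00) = 157.25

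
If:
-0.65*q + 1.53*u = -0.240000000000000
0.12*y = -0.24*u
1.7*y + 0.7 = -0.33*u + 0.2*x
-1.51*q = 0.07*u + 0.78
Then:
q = -0.50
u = -0.37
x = 9.16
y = 0.74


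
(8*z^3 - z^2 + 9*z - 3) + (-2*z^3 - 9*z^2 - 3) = 6*z^3 - 10*z^2 + 9*z - 6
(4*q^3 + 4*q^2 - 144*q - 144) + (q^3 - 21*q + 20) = 5*q^3 + 4*q^2 - 165*q - 124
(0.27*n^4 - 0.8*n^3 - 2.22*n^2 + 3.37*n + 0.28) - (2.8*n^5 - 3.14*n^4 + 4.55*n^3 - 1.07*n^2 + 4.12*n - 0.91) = -2.8*n^5 + 3.41*n^4 - 5.35*n^3 - 1.15*n^2 - 0.75*n + 1.19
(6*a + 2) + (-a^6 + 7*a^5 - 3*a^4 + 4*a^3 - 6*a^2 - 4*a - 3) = -a^6 + 7*a^5 - 3*a^4 + 4*a^3 - 6*a^2 + 2*a - 1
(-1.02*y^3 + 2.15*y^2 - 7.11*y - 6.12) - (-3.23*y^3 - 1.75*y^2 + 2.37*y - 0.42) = 2.21*y^3 + 3.9*y^2 - 9.48*y - 5.7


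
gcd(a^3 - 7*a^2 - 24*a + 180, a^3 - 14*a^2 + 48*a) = a - 6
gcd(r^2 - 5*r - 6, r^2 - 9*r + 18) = r - 6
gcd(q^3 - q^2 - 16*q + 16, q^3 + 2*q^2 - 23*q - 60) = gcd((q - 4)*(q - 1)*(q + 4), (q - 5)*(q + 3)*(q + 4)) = q + 4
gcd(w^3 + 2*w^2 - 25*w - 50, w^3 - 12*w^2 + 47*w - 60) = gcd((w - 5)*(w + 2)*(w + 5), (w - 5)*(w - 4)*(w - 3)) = w - 5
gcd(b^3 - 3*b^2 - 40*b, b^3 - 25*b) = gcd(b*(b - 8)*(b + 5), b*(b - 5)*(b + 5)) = b^2 + 5*b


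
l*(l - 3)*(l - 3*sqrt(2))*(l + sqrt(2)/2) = l^4 - 5*sqrt(2)*l^3/2 - 3*l^3 - 3*l^2 + 15*sqrt(2)*l^2/2 + 9*l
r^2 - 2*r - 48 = (r - 8)*(r + 6)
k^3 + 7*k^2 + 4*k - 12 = (k - 1)*(k + 2)*(k + 6)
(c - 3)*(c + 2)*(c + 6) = c^3 + 5*c^2 - 12*c - 36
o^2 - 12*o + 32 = (o - 8)*(o - 4)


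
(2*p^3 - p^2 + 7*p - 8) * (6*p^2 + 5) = 12*p^5 - 6*p^4 + 52*p^3 - 53*p^2 + 35*p - 40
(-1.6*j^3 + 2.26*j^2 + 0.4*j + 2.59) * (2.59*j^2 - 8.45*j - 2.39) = -4.144*j^5 + 19.3734*j^4 - 14.237*j^3 - 2.0733*j^2 - 22.8415*j - 6.1901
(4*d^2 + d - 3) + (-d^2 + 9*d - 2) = 3*d^2 + 10*d - 5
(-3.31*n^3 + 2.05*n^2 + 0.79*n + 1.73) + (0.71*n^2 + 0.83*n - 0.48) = -3.31*n^3 + 2.76*n^2 + 1.62*n + 1.25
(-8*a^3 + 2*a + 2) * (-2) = 16*a^3 - 4*a - 4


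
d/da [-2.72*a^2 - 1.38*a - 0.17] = -5.44*a - 1.38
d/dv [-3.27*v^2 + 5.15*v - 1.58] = 5.15 - 6.54*v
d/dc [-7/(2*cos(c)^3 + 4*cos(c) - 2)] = 7*(3*sin(c)^2 - 5)*sin(c)/(2*(cos(c)^3 + 2*cos(c) - 1)^2)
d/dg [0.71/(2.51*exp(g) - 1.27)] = -1.7821*exp(g)/(2.51*exp(g) - 1.27)^2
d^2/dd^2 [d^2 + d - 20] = 2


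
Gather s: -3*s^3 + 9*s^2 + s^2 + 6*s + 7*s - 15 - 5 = -3*s^3 + 10*s^2 + 13*s - 20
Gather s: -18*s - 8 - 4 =-18*s - 12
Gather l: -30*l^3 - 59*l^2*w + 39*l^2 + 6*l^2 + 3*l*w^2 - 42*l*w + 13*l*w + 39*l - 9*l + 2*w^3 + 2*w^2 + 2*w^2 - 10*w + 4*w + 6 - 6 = -30*l^3 + l^2*(45 - 59*w) + l*(3*w^2 - 29*w + 30) + 2*w^3 + 4*w^2 - 6*w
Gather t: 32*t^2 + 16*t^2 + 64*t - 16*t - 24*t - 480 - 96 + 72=48*t^2 + 24*t - 504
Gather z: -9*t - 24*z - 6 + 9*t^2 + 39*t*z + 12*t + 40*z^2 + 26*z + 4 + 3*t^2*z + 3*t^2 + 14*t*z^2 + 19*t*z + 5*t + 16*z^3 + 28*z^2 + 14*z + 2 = 12*t^2 + 8*t + 16*z^3 + z^2*(14*t + 68) + z*(3*t^2 + 58*t + 16)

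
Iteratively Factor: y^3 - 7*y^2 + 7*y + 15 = (y - 3)*(y^2 - 4*y - 5) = (y - 5)*(y - 3)*(y + 1)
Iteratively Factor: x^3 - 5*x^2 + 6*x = (x)*(x^2 - 5*x + 6) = x*(x - 2)*(x - 3)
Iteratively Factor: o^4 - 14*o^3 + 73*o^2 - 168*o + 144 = (o - 3)*(o^3 - 11*o^2 + 40*o - 48) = (o - 4)*(o - 3)*(o^2 - 7*o + 12) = (o - 4)*(o - 3)^2*(o - 4)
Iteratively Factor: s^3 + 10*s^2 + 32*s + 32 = (s + 4)*(s^2 + 6*s + 8) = (s + 2)*(s + 4)*(s + 4)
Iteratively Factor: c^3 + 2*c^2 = (c + 2)*(c^2) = c*(c + 2)*(c)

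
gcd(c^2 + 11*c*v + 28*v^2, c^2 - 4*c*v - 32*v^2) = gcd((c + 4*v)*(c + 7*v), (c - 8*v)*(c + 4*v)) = c + 4*v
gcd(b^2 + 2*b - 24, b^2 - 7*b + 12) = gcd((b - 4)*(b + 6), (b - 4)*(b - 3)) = b - 4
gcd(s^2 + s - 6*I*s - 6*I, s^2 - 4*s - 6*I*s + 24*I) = s - 6*I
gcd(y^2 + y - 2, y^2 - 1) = y - 1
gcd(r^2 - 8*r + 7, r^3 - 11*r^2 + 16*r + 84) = r - 7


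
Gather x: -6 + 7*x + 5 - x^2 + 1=-x^2 + 7*x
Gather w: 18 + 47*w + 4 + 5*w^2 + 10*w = 5*w^2 + 57*w + 22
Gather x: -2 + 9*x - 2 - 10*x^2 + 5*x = -10*x^2 + 14*x - 4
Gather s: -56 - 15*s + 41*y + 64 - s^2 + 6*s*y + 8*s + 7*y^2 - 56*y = -s^2 + s*(6*y - 7) + 7*y^2 - 15*y + 8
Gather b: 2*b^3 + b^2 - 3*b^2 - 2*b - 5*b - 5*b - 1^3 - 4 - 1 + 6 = 2*b^3 - 2*b^2 - 12*b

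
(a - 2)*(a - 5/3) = a^2 - 11*a/3 + 10/3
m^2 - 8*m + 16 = (m - 4)^2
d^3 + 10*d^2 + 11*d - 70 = (d - 2)*(d + 5)*(d + 7)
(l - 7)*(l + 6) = l^2 - l - 42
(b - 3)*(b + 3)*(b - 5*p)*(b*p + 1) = b^4*p - 5*b^3*p^2 + b^3 - 14*b^2*p + 45*b*p^2 - 9*b + 45*p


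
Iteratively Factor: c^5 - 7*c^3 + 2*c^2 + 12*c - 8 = (c - 1)*(c^4 + c^3 - 6*c^2 - 4*c + 8) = (c - 1)^2*(c^3 + 2*c^2 - 4*c - 8) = (c - 1)^2*(c + 2)*(c^2 - 4) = (c - 2)*(c - 1)^2*(c + 2)*(c + 2)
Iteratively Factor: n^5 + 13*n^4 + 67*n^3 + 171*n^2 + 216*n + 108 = (n + 3)*(n^4 + 10*n^3 + 37*n^2 + 60*n + 36) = (n + 2)*(n + 3)*(n^3 + 8*n^2 + 21*n + 18) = (n + 2)*(n + 3)^2*(n^2 + 5*n + 6) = (n + 2)*(n + 3)^3*(n + 2)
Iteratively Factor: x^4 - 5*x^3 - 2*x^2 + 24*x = (x)*(x^3 - 5*x^2 - 2*x + 24) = x*(x - 3)*(x^2 - 2*x - 8) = x*(x - 4)*(x - 3)*(x + 2)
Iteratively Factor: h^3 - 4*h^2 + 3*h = (h)*(h^2 - 4*h + 3) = h*(h - 3)*(h - 1)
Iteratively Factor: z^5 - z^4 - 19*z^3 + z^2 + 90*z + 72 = (z - 3)*(z^4 + 2*z^3 - 13*z^2 - 38*z - 24) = (z - 3)*(z + 1)*(z^3 + z^2 - 14*z - 24) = (z - 3)*(z + 1)*(z + 2)*(z^2 - z - 12) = (z - 3)*(z + 1)*(z + 2)*(z + 3)*(z - 4)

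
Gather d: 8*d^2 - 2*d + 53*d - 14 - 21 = 8*d^2 + 51*d - 35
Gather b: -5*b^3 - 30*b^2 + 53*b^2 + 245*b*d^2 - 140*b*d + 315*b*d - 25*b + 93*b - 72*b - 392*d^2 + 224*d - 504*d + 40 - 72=-5*b^3 + 23*b^2 + b*(245*d^2 + 175*d - 4) - 392*d^2 - 280*d - 32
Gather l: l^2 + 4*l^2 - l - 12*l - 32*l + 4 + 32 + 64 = 5*l^2 - 45*l + 100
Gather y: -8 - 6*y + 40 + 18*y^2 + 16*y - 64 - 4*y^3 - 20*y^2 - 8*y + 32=-4*y^3 - 2*y^2 + 2*y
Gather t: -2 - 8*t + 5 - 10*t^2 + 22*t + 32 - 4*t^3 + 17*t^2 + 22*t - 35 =-4*t^3 + 7*t^2 + 36*t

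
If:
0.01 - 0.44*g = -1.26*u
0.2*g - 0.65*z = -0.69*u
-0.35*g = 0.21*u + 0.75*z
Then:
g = 0.01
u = -0.00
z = -0.00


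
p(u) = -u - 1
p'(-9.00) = -1.00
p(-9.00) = 8.00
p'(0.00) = -1.00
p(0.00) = -1.00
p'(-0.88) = -1.00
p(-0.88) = -0.12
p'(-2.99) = -1.00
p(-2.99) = 1.99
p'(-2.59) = -1.00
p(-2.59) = 1.59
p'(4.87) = -1.00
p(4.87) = -5.87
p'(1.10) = -1.00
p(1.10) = -2.10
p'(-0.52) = -1.00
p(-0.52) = -0.48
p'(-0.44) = -1.00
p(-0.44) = -0.56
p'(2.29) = -1.00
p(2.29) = -3.29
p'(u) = -1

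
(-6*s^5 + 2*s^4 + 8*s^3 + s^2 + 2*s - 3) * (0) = 0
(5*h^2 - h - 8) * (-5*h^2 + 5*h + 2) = -25*h^4 + 30*h^3 + 45*h^2 - 42*h - 16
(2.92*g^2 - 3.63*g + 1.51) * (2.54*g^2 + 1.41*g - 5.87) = 7.4168*g^4 - 5.103*g^3 - 18.4233*g^2 + 23.4372*g - 8.8637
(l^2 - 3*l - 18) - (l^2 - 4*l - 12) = l - 6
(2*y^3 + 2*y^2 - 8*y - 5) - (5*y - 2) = 2*y^3 + 2*y^2 - 13*y - 3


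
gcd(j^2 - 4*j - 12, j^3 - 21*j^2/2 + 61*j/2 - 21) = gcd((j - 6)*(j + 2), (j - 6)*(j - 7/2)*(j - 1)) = j - 6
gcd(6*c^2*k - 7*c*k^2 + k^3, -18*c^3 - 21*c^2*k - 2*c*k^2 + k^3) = 6*c - k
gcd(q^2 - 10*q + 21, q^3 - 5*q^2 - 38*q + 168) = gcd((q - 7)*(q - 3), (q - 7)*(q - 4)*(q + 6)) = q - 7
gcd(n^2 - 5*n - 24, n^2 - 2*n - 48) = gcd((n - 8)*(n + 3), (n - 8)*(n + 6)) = n - 8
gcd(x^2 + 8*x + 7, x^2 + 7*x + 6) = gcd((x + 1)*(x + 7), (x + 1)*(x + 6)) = x + 1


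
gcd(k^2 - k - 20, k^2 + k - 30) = k - 5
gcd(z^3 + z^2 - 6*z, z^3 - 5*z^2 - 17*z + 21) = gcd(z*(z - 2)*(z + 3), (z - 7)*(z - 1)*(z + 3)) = z + 3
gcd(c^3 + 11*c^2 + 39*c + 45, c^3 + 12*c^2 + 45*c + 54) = c^2 + 6*c + 9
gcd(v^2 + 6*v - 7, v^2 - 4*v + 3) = v - 1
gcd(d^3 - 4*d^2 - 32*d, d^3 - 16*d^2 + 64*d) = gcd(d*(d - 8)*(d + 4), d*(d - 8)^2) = d^2 - 8*d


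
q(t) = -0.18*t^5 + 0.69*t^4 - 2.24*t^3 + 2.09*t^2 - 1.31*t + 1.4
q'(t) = -0.9*t^4 + 2.76*t^3 - 6.72*t^2 + 4.18*t - 1.31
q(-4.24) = 684.94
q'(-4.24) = -641.10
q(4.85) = -312.60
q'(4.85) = -322.21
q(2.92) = -28.42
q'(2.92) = -43.12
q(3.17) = -41.05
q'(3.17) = -58.55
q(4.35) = -182.43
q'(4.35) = -205.36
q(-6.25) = 3407.57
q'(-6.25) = -2337.05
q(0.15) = 1.24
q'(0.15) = -0.83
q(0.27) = 1.16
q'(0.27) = -0.62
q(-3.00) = 184.25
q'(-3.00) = -221.75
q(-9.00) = 16971.35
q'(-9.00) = -8500.19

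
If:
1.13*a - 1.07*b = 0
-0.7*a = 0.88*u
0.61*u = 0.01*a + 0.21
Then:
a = -0.42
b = -0.45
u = 0.34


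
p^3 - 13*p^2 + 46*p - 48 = (p - 8)*(p - 3)*(p - 2)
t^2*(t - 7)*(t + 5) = t^4 - 2*t^3 - 35*t^2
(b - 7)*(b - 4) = b^2 - 11*b + 28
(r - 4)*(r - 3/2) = r^2 - 11*r/2 + 6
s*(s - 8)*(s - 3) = s^3 - 11*s^2 + 24*s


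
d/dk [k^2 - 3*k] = 2*k - 3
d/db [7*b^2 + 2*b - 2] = 14*b + 2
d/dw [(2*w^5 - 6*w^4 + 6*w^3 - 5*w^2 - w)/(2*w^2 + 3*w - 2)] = (12*w^6 - 62*w^4 + 84*w^3 - 49*w^2 + 20*w + 2)/(4*w^4 + 12*w^3 + w^2 - 12*w + 4)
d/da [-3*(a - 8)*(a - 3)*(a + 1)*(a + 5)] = -12*a^3 + 45*a^2 + 222*a - 267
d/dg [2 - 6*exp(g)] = -6*exp(g)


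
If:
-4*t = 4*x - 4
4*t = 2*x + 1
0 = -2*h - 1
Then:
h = -1/2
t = 1/2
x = 1/2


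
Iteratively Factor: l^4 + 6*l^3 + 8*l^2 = (l)*(l^3 + 6*l^2 + 8*l) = l^2*(l^2 + 6*l + 8) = l^2*(l + 4)*(l + 2)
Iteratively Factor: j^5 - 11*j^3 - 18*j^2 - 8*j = (j - 4)*(j^4 + 4*j^3 + 5*j^2 + 2*j) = (j - 4)*(j + 2)*(j^3 + 2*j^2 + j) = (j - 4)*(j + 1)*(j + 2)*(j^2 + j) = j*(j - 4)*(j + 1)*(j + 2)*(j + 1)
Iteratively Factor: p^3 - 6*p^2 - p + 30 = (p + 2)*(p^2 - 8*p + 15) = (p - 5)*(p + 2)*(p - 3)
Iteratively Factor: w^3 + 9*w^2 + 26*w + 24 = (w + 2)*(w^2 + 7*w + 12) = (w + 2)*(w + 3)*(w + 4)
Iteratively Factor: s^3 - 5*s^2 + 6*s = (s - 2)*(s^2 - 3*s) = s*(s - 2)*(s - 3)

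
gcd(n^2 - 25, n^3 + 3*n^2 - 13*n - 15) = n + 5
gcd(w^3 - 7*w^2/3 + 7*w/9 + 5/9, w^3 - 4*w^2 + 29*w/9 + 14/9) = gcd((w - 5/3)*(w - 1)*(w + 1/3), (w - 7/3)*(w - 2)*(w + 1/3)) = w + 1/3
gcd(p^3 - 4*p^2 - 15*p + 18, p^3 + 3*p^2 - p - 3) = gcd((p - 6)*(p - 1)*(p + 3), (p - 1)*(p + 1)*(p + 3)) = p^2 + 2*p - 3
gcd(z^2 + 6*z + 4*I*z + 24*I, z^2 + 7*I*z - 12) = z + 4*I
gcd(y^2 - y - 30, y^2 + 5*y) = y + 5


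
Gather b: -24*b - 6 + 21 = 15 - 24*b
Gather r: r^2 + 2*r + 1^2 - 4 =r^2 + 2*r - 3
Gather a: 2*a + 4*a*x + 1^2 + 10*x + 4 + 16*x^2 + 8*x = a*(4*x + 2) + 16*x^2 + 18*x + 5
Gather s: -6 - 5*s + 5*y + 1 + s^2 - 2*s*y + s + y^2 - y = s^2 + s*(-2*y - 4) + y^2 + 4*y - 5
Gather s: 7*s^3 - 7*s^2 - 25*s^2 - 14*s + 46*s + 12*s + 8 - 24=7*s^3 - 32*s^2 + 44*s - 16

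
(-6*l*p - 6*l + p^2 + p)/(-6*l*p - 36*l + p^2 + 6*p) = (p + 1)/(p + 6)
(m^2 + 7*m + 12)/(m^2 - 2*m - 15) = (m + 4)/(m - 5)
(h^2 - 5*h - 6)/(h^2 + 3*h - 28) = (h^2 - 5*h - 6)/(h^2 + 3*h - 28)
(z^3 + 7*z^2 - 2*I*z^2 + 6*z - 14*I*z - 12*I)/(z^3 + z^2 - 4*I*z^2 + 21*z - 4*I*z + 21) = (z^2 + 2*z*(3 - I) - 12*I)/(z^2 - 4*I*z + 21)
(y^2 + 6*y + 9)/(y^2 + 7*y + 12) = (y + 3)/(y + 4)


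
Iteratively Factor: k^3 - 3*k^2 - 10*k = (k - 5)*(k^2 + 2*k) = (k - 5)*(k + 2)*(k)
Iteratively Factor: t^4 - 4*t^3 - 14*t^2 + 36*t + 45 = (t - 5)*(t^3 + t^2 - 9*t - 9) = (t - 5)*(t - 3)*(t^2 + 4*t + 3) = (t - 5)*(t - 3)*(t + 1)*(t + 3)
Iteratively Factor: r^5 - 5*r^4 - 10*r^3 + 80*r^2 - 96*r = (r)*(r^4 - 5*r^3 - 10*r^2 + 80*r - 96) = r*(r - 3)*(r^3 - 2*r^2 - 16*r + 32) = r*(r - 3)*(r + 4)*(r^2 - 6*r + 8) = r*(r - 3)*(r - 2)*(r + 4)*(r - 4)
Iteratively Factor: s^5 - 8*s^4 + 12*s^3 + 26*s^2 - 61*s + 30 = (s - 5)*(s^4 - 3*s^3 - 3*s^2 + 11*s - 6) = (s - 5)*(s + 2)*(s^3 - 5*s^2 + 7*s - 3) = (s - 5)*(s - 3)*(s + 2)*(s^2 - 2*s + 1) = (s - 5)*(s - 3)*(s - 1)*(s + 2)*(s - 1)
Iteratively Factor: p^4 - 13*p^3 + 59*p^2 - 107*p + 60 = (p - 1)*(p^3 - 12*p^2 + 47*p - 60) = (p - 4)*(p - 1)*(p^2 - 8*p + 15) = (p - 4)*(p - 3)*(p - 1)*(p - 5)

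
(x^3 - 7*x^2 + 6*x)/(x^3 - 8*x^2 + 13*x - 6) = x/(x - 1)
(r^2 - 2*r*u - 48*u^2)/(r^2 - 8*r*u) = (r + 6*u)/r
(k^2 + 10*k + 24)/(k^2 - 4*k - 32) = (k + 6)/(k - 8)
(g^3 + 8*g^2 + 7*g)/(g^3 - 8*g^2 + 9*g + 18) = g*(g + 7)/(g^2 - 9*g + 18)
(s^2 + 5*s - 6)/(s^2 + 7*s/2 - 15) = 2*(s - 1)/(2*s - 5)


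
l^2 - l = l*(l - 1)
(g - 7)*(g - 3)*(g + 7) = g^3 - 3*g^2 - 49*g + 147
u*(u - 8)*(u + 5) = u^3 - 3*u^2 - 40*u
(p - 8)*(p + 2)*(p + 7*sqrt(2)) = p^3 - 6*p^2 + 7*sqrt(2)*p^2 - 42*sqrt(2)*p - 16*p - 112*sqrt(2)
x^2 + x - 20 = (x - 4)*(x + 5)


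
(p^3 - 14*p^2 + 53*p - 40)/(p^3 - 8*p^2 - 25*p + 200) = (p - 1)/(p + 5)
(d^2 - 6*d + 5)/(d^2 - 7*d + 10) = (d - 1)/(d - 2)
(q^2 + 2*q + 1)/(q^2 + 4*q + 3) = (q + 1)/(q + 3)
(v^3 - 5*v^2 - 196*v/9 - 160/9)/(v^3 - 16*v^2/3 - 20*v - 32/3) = (9*v^2 + 27*v + 20)/(3*(3*v^2 + 8*v + 4))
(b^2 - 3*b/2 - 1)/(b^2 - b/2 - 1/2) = (b - 2)/(b - 1)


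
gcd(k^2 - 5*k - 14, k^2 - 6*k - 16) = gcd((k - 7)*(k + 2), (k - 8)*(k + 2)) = k + 2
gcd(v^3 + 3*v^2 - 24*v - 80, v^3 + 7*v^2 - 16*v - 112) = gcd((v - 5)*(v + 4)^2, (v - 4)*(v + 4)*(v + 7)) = v + 4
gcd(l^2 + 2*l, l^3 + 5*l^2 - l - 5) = 1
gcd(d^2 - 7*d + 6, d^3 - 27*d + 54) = 1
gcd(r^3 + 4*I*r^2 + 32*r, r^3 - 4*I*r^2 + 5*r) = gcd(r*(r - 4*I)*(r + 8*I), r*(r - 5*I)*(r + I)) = r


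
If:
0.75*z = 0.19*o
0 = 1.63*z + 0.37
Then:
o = -0.90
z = -0.23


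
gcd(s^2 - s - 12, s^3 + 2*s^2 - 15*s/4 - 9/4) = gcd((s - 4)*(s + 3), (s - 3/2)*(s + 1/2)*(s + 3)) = s + 3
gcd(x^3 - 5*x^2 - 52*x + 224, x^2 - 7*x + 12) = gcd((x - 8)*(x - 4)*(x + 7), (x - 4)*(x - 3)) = x - 4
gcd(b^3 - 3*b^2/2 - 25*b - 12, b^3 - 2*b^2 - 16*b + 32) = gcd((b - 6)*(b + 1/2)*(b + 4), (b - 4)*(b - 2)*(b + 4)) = b + 4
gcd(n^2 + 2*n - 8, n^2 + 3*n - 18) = 1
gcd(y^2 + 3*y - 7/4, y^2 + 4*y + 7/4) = y + 7/2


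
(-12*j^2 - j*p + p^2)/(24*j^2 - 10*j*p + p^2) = (3*j + p)/(-6*j + p)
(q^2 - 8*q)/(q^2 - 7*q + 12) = q*(q - 8)/(q^2 - 7*q + 12)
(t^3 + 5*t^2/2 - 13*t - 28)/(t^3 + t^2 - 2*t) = (t^2 + t/2 - 14)/(t*(t - 1))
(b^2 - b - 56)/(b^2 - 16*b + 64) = (b + 7)/(b - 8)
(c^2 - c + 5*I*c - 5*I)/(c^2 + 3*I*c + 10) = (c - 1)/(c - 2*I)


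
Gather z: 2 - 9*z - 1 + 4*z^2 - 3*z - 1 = 4*z^2 - 12*z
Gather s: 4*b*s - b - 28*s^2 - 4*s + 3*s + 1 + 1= -b - 28*s^2 + s*(4*b - 1) + 2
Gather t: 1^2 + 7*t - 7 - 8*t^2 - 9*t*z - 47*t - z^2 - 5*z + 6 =-8*t^2 + t*(-9*z - 40) - z^2 - 5*z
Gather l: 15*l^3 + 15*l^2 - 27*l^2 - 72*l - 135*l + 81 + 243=15*l^3 - 12*l^2 - 207*l + 324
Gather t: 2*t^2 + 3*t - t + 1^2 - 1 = 2*t^2 + 2*t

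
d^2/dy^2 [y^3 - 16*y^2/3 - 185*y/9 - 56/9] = 6*y - 32/3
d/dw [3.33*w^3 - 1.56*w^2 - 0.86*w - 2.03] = 9.99*w^2 - 3.12*w - 0.86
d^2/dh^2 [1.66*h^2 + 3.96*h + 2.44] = 3.32000000000000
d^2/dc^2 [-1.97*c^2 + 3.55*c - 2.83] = -3.94000000000000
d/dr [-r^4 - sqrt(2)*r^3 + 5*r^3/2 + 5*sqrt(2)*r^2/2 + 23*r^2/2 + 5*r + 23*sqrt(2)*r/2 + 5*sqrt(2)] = -4*r^3 - 3*sqrt(2)*r^2 + 15*r^2/2 + 5*sqrt(2)*r + 23*r + 5 + 23*sqrt(2)/2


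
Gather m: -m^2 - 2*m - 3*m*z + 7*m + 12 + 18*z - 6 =-m^2 + m*(5 - 3*z) + 18*z + 6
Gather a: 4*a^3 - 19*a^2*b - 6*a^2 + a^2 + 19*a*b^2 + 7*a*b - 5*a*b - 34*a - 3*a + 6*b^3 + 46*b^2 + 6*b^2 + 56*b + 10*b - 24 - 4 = 4*a^3 + a^2*(-19*b - 5) + a*(19*b^2 + 2*b - 37) + 6*b^3 + 52*b^2 + 66*b - 28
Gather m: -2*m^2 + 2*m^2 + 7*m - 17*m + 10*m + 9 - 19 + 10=0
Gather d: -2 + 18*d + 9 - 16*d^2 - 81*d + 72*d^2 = 56*d^2 - 63*d + 7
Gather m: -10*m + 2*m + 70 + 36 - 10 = 96 - 8*m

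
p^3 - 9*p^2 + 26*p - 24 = (p - 4)*(p - 3)*(p - 2)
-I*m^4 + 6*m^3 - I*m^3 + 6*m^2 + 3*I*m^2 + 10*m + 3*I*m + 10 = (m - I)*(m + 2*I)*(m + 5*I)*(-I*m - I)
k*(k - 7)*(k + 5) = k^3 - 2*k^2 - 35*k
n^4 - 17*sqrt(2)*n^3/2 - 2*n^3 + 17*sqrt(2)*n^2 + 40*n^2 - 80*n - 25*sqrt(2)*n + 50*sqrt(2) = (n - 2)*(n - 5*sqrt(2))*(n - 5*sqrt(2)/2)*(n - sqrt(2))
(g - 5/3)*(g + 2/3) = g^2 - g - 10/9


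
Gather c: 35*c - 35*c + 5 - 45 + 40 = 0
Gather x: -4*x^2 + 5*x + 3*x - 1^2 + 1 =-4*x^2 + 8*x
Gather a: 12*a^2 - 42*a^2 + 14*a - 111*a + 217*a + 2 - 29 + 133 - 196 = -30*a^2 + 120*a - 90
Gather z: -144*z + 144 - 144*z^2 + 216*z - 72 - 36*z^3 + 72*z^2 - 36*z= -36*z^3 - 72*z^2 + 36*z + 72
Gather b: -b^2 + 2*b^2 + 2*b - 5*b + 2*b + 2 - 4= b^2 - b - 2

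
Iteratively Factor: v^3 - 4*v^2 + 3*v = (v)*(v^2 - 4*v + 3) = v*(v - 3)*(v - 1)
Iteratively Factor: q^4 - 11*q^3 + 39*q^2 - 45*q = (q - 5)*(q^3 - 6*q^2 + 9*q) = (q - 5)*(q - 3)*(q^2 - 3*q) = q*(q - 5)*(q - 3)*(q - 3)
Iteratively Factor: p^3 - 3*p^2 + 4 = (p - 2)*(p^2 - p - 2) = (p - 2)*(p + 1)*(p - 2)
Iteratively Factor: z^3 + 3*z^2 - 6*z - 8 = (z - 2)*(z^2 + 5*z + 4) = (z - 2)*(z + 1)*(z + 4)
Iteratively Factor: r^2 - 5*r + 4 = (r - 1)*(r - 4)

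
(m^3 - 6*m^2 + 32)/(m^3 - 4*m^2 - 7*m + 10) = (m^2 - 8*m + 16)/(m^2 - 6*m + 5)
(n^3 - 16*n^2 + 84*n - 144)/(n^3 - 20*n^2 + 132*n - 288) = (n - 4)/(n - 8)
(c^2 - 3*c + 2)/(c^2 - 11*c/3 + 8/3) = 3*(c - 2)/(3*c - 8)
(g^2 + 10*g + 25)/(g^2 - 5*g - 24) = (g^2 + 10*g + 25)/(g^2 - 5*g - 24)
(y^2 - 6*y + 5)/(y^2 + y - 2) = (y - 5)/(y + 2)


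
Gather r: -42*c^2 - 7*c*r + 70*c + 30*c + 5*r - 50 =-42*c^2 + 100*c + r*(5 - 7*c) - 50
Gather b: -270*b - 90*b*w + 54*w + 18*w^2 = b*(-90*w - 270) + 18*w^2 + 54*w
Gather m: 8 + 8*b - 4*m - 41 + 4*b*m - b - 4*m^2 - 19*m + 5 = 7*b - 4*m^2 + m*(4*b - 23) - 28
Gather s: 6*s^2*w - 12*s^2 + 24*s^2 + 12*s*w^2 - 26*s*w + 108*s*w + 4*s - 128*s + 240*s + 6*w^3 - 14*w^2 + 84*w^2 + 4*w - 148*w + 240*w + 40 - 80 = s^2*(6*w + 12) + s*(12*w^2 + 82*w + 116) + 6*w^3 + 70*w^2 + 96*w - 40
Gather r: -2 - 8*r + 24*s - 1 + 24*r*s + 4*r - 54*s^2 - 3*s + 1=r*(24*s - 4) - 54*s^2 + 21*s - 2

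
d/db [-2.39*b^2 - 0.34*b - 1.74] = -4.78*b - 0.34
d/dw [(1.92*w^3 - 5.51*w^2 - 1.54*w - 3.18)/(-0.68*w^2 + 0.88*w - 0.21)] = (-1.3056*w^4 + 3.3792*w^3 - 7.1056*w^2 - 2.0106*w + 3.1218)/(0.4624*w^4 - 1.1968*w^3 + 1.06*w^2 - 0.3696*w + 0.0441)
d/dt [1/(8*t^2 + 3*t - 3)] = (-16*t - 3)/(8*t^2 + 3*t - 3)^2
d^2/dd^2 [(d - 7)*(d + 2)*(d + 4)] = 6*d - 2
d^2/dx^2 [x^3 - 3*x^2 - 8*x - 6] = 6*x - 6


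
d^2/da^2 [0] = 0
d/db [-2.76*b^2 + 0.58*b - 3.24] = 0.58 - 5.52*b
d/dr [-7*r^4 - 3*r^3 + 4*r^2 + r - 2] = -28*r^3 - 9*r^2 + 8*r + 1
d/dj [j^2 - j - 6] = 2*j - 1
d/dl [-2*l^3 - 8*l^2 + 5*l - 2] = -6*l^2 - 16*l + 5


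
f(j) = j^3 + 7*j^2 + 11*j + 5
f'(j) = 3*j^2 + 14*j + 11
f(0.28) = 8.65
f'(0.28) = 15.16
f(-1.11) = 0.05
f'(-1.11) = -0.84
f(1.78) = 52.40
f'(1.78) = 45.43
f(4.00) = 225.00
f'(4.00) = 115.00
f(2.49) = 91.23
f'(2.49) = 64.46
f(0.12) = 6.42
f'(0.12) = 12.72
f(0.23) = 7.91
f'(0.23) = 14.38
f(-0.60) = 0.70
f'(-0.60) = 3.68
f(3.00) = 128.00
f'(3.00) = 80.00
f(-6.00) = -25.00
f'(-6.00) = 35.00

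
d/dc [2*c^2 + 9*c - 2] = 4*c + 9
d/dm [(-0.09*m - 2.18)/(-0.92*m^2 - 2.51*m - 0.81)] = (0.0828*m^2 + 0.2259*m - (0.09*m + 2.18)*(1.84*m + 2.51) + 0.0729)/(0.92*m^2 + 2.51*m + 0.81)^2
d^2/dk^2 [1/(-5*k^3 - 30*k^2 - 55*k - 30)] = 2*(3*(k + 2)*(k^3 + 6*k^2 + 11*k + 6) - (3*k^2 + 12*k + 11)^2)/(5*(k^3 + 6*k^2 + 11*k + 6)^3)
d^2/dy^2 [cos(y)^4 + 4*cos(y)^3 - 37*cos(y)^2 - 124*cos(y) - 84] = -16*sin(y)^4 - 128*sin(y)^2 + 121*cos(y) - 9*cos(3*y) + 70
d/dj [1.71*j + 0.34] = 1.71000000000000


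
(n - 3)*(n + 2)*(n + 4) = n^3 + 3*n^2 - 10*n - 24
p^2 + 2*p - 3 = (p - 1)*(p + 3)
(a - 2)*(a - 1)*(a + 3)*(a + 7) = a^4 + 7*a^3 - 7*a^2 - 43*a + 42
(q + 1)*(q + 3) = q^2 + 4*q + 3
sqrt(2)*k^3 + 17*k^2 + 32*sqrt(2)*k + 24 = (k + 2*sqrt(2))*(k + 6*sqrt(2))*(sqrt(2)*k + 1)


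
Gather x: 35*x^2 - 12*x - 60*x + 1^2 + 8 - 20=35*x^2 - 72*x - 11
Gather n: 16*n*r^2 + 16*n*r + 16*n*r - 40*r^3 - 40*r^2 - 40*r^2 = n*(16*r^2 + 32*r) - 40*r^3 - 80*r^2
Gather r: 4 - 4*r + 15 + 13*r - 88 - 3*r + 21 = 6*r - 48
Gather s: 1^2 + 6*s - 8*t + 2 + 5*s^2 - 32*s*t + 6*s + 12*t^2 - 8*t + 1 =5*s^2 + s*(12 - 32*t) + 12*t^2 - 16*t + 4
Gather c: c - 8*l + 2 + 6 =c - 8*l + 8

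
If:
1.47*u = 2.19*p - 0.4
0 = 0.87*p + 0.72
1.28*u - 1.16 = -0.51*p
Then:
No Solution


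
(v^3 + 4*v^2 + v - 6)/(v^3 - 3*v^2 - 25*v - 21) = (v^2 + v - 2)/(v^2 - 6*v - 7)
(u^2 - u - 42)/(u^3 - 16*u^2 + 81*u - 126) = (u + 6)/(u^2 - 9*u + 18)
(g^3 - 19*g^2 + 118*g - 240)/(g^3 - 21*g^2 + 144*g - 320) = (g - 6)/(g - 8)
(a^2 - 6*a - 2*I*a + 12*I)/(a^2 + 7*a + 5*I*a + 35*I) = (a^2 - 2*a*(3 + I) + 12*I)/(a^2 + a*(7 + 5*I) + 35*I)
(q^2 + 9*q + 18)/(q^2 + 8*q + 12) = (q + 3)/(q + 2)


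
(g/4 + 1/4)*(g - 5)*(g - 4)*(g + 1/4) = g^4/4 - 31*g^3/16 + 9*g^2/4 + 91*g/16 + 5/4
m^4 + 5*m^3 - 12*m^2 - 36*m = m*(m - 3)*(m + 2)*(m + 6)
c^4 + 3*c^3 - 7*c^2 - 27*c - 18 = (c - 3)*(c + 1)*(c + 2)*(c + 3)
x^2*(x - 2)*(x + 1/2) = x^4 - 3*x^3/2 - x^2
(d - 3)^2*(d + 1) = d^3 - 5*d^2 + 3*d + 9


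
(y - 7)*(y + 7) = y^2 - 49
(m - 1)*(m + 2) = m^2 + m - 2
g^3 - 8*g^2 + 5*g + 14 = (g - 7)*(g - 2)*(g + 1)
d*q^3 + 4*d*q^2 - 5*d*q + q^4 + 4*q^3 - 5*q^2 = q*(d + q)*(q - 1)*(q + 5)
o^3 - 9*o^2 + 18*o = o*(o - 6)*(o - 3)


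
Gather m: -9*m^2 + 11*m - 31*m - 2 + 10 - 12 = -9*m^2 - 20*m - 4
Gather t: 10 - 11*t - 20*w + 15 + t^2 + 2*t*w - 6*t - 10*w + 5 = t^2 + t*(2*w - 17) - 30*w + 30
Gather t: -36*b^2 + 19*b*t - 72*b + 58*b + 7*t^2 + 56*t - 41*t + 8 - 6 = -36*b^2 - 14*b + 7*t^2 + t*(19*b + 15) + 2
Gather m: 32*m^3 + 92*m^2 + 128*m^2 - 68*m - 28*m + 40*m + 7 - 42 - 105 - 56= 32*m^3 + 220*m^2 - 56*m - 196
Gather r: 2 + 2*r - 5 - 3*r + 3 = -r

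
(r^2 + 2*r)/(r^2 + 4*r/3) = 3*(r + 2)/(3*r + 4)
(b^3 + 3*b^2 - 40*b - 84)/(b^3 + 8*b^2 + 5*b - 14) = (b - 6)/(b - 1)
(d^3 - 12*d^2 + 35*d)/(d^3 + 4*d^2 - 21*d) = (d^2 - 12*d + 35)/(d^2 + 4*d - 21)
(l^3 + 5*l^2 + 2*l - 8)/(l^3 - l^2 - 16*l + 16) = (l + 2)/(l - 4)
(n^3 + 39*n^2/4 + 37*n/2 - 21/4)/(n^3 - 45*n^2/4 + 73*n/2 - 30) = (4*n^3 + 39*n^2 + 74*n - 21)/(4*n^3 - 45*n^2 + 146*n - 120)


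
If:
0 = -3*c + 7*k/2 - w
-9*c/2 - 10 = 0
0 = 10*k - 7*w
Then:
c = -20/9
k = -280/87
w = -400/87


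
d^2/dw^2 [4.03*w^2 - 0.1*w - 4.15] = 8.06000000000000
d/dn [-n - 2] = -1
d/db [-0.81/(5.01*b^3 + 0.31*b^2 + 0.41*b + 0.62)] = (12.1743*b^2 + 0.5022*b + 0.3321)/(5.01*b^3 + 0.31*b^2 + 0.41*b + 0.62)^2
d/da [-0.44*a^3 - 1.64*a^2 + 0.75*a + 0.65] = -1.32*a^2 - 3.28*a + 0.75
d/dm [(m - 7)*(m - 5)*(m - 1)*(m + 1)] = 4*m^3 - 36*m^2 + 68*m + 12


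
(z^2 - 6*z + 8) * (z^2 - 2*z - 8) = z^4 - 8*z^3 + 12*z^2 + 32*z - 64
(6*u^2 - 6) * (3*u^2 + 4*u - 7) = 18*u^4 + 24*u^3 - 60*u^2 - 24*u + 42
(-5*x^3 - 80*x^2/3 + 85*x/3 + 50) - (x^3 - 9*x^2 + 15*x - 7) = -6*x^3 - 53*x^2/3 + 40*x/3 + 57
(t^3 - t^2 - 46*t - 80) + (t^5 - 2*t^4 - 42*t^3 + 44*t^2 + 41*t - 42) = t^5 - 2*t^4 - 41*t^3 + 43*t^2 - 5*t - 122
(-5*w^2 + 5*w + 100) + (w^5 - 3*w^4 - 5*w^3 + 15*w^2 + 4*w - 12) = w^5 - 3*w^4 - 5*w^3 + 10*w^2 + 9*w + 88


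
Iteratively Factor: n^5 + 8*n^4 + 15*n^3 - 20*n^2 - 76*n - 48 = (n + 4)*(n^4 + 4*n^3 - n^2 - 16*n - 12) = (n + 2)*(n + 4)*(n^3 + 2*n^2 - 5*n - 6) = (n + 2)*(n + 3)*(n + 4)*(n^2 - n - 2) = (n + 1)*(n + 2)*(n + 3)*(n + 4)*(n - 2)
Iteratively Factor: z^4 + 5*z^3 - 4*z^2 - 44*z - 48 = (z - 3)*(z^3 + 8*z^2 + 20*z + 16) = (z - 3)*(z + 2)*(z^2 + 6*z + 8) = (z - 3)*(z + 2)*(z + 4)*(z + 2)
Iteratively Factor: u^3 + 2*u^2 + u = (u + 1)*(u^2 + u) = (u + 1)^2*(u)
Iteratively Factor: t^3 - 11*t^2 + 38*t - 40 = (t - 4)*(t^2 - 7*t + 10) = (t - 5)*(t - 4)*(t - 2)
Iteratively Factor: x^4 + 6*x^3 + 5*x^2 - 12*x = (x + 4)*(x^3 + 2*x^2 - 3*x) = (x + 3)*(x + 4)*(x^2 - x) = x*(x + 3)*(x + 4)*(x - 1)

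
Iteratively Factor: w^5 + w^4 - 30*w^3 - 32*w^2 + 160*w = (w + 4)*(w^4 - 3*w^3 - 18*w^2 + 40*w) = (w - 5)*(w + 4)*(w^3 + 2*w^2 - 8*w) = (w - 5)*(w + 4)^2*(w^2 - 2*w) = w*(w - 5)*(w + 4)^2*(w - 2)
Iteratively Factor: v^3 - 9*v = (v - 3)*(v^2 + 3*v) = (v - 3)*(v + 3)*(v)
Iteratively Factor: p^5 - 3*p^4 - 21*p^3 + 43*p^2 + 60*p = (p + 1)*(p^4 - 4*p^3 - 17*p^2 + 60*p) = (p - 5)*(p + 1)*(p^3 + p^2 - 12*p) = (p - 5)*(p + 1)*(p + 4)*(p^2 - 3*p) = (p - 5)*(p - 3)*(p + 1)*(p + 4)*(p)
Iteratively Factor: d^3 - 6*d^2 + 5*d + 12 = (d + 1)*(d^2 - 7*d + 12) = (d - 3)*(d + 1)*(d - 4)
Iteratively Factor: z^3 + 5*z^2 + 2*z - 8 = (z + 2)*(z^2 + 3*z - 4) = (z + 2)*(z + 4)*(z - 1)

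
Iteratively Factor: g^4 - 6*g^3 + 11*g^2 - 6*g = (g)*(g^3 - 6*g^2 + 11*g - 6) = g*(g - 2)*(g^2 - 4*g + 3) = g*(g - 3)*(g - 2)*(g - 1)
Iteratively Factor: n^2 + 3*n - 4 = (n + 4)*(n - 1)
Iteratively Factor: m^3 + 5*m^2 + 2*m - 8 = (m + 4)*(m^2 + m - 2) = (m - 1)*(m + 4)*(m + 2)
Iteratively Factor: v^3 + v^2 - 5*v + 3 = (v - 1)*(v^2 + 2*v - 3) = (v - 1)^2*(v + 3)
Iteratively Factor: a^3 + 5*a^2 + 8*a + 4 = (a + 1)*(a^2 + 4*a + 4) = (a + 1)*(a + 2)*(a + 2)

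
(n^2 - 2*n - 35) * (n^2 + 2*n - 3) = n^4 - 42*n^2 - 64*n + 105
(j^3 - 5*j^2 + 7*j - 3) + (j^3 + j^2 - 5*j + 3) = 2*j^3 - 4*j^2 + 2*j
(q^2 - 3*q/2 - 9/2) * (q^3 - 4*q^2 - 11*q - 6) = q^5 - 11*q^4/2 - 19*q^3/2 + 57*q^2/2 + 117*q/2 + 27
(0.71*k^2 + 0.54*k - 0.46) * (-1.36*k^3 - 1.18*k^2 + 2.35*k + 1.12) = -0.9656*k^5 - 1.5722*k^4 + 1.6569*k^3 + 2.607*k^2 - 0.4762*k - 0.5152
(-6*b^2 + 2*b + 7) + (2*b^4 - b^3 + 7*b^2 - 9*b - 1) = 2*b^4 - b^3 + b^2 - 7*b + 6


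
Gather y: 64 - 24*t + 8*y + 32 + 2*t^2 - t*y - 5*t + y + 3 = 2*t^2 - 29*t + y*(9 - t) + 99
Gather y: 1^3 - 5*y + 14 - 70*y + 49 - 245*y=64 - 320*y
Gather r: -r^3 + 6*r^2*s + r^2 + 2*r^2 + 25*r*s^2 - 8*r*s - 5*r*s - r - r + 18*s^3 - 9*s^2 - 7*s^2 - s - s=-r^3 + r^2*(6*s + 3) + r*(25*s^2 - 13*s - 2) + 18*s^3 - 16*s^2 - 2*s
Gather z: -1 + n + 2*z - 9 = n + 2*z - 10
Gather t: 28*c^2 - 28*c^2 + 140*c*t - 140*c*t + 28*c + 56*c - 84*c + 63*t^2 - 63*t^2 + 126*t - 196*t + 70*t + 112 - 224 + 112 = 0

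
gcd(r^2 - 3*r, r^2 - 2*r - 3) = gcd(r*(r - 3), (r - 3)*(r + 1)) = r - 3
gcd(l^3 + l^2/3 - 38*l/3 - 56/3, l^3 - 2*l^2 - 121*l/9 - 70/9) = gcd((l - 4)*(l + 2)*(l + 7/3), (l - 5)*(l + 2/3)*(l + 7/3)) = l + 7/3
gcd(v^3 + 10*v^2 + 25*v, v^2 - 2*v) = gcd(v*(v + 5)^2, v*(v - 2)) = v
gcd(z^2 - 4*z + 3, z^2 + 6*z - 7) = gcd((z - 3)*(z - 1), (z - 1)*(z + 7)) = z - 1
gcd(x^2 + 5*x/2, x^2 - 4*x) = x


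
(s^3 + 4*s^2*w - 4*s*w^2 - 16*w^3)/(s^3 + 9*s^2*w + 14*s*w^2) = (s^2 + 2*s*w - 8*w^2)/(s*(s + 7*w))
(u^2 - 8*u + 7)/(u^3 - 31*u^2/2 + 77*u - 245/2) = 2*(u - 1)/(2*u^2 - 17*u + 35)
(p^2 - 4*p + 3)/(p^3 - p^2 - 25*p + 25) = (p - 3)/(p^2 - 25)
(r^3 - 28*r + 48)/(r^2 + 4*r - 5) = (r^3 - 28*r + 48)/(r^2 + 4*r - 5)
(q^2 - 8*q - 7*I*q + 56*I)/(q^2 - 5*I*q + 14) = (q - 8)/(q + 2*I)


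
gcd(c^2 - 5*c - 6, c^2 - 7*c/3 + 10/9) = 1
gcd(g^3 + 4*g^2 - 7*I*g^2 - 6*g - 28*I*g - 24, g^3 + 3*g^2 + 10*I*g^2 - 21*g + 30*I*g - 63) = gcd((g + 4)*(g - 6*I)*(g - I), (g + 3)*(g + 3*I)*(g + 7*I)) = 1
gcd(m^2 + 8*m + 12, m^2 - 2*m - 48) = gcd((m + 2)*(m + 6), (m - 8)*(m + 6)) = m + 6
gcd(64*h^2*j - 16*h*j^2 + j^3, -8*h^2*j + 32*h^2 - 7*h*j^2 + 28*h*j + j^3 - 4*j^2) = 8*h - j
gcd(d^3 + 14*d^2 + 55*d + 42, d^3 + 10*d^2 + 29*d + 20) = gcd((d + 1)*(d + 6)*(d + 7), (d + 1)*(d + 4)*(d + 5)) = d + 1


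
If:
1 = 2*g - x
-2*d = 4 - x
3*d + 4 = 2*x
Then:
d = -4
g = -3/2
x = -4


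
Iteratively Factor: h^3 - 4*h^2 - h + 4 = (h + 1)*(h^2 - 5*h + 4) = (h - 4)*(h + 1)*(h - 1)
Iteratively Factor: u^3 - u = (u - 1)*(u^2 + u) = u*(u - 1)*(u + 1)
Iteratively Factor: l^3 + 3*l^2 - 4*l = (l - 1)*(l^2 + 4*l) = (l - 1)*(l + 4)*(l)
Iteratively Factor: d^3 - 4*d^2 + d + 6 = (d + 1)*(d^2 - 5*d + 6) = (d - 3)*(d + 1)*(d - 2)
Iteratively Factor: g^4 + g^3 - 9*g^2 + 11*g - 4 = (g + 4)*(g^3 - 3*g^2 + 3*g - 1) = (g - 1)*(g + 4)*(g^2 - 2*g + 1) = (g - 1)^2*(g + 4)*(g - 1)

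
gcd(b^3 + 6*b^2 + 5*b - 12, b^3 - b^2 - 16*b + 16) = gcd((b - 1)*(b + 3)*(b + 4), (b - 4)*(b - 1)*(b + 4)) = b^2 + 3*b - 4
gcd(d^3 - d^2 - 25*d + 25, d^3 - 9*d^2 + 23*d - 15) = d^2 - 6*d + 5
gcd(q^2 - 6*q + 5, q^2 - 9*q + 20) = q - 5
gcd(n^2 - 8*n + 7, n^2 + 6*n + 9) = 1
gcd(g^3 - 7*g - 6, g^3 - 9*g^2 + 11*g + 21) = g^2 - 2*g - 3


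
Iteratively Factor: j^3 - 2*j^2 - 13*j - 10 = (j - 5)*(j^2 + 3*j + 2) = (j - 5)*(j + 1)*(j + 2)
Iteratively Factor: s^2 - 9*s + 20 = (s - 4)*(s - 5)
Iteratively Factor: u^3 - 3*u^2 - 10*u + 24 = (u - 4)*(u^2 + u - 6) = (u - 4)*(u - 2)*(u + 3)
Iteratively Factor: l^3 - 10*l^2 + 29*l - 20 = (l - 4)*(l^2 - 6*l + 5) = (l - 5)*(l - 4)*(l - 1)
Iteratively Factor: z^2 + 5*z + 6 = (z + 3)*(z + 2)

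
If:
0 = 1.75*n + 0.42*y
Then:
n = -0.24*y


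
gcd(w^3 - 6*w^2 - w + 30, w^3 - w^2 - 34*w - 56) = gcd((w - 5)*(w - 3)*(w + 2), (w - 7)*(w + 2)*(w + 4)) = w + 2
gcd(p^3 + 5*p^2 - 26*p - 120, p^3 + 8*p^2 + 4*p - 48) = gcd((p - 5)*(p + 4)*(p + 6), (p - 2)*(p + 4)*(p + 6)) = p^2 + 10*p + 24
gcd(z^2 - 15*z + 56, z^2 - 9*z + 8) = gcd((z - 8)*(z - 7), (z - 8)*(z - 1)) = z - 8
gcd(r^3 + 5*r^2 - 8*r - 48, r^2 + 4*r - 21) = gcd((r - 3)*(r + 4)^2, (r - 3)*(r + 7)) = r - 3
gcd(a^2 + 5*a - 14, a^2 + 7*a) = a + 7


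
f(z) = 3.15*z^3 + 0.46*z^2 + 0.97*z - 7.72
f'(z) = 9.45*z^2 + 0.92*z + 0.97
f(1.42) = 3.60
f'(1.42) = 21.33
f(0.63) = -6.14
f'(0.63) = 5.30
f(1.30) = 1.24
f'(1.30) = 18.14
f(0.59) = -6.34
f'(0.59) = 4.80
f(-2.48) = -55.34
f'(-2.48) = 56.81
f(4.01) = 206.68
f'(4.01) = 156.62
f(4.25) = 246.52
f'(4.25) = 175.57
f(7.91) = 1587.71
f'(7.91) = 599.52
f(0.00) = -7.72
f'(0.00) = 0.97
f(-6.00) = -677.38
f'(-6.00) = 335.65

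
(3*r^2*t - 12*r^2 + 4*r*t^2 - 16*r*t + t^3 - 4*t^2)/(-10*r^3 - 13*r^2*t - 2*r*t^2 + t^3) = (-3*r*t + 12*r - t^2 + 4*t)/(10*r^2 + 3*r*t - t^2)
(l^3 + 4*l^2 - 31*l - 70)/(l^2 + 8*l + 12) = (l^2 + 2*l - 35)/(l + 6)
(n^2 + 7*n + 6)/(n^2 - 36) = (n + 1)/(n - 6)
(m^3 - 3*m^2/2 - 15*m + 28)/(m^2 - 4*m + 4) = (m^2 + m/2 - 14)/(m - 2)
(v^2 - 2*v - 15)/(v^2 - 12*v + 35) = (v + 3)/(v - 7)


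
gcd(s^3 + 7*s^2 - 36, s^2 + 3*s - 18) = s + 6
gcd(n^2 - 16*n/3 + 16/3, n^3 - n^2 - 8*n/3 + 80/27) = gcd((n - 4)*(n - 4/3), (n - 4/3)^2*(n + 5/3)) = n - 4/3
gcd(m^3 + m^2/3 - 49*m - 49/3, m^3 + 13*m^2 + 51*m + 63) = m + 7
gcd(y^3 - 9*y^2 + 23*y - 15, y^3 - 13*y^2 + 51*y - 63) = y - 3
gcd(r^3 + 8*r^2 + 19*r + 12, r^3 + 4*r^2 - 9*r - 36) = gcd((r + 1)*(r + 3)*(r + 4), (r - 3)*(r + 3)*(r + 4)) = r^2 + 7*r + 12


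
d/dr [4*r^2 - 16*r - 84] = 8*r - 16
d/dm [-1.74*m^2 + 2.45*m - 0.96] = 2.45 - 3.48*m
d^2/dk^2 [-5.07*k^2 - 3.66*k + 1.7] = -10.1400000000000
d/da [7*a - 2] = 7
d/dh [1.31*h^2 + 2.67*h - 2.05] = 2.62*h + 2.67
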